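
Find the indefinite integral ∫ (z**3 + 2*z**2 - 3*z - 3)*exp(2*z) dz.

(4*z**3 + 2*z**2 - 14*z - 5)*exp(2*z)/8 + C

Use integration by parts with u = z**3 + 2*z**2 - 3*z - 3, dv = exp(2*z) dz, so v = exp(2*z)/2.
Apply parts 3 times (tabular method): alternate signs, differentiate u down to 0, integrate dv up.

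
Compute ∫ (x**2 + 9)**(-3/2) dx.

Substitute x = 3·tan(θ), so dx = 3·sec(θ)^2 dθ and the radical becomes sqrt(x**2 + 9) = 3·sec(θ) by the Pythagorean identity.
Integrate the resulting trig expression in θ, then back-substitute tan(θ) = x/3, sec(θ) = sqrt(x**2 + 9)/3 (absorbing any constant into C).

x/(9*sqrt(x**2 + 9)) + C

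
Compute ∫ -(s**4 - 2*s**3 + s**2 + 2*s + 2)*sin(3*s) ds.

s**4*cos(3*s)/3 - 4*s**3*sin(3*s)/9 - 2*s**3*cos(3*s)/3 + 2*s**2*sin(3*s)/3 - s**2*cos(3*s)/9 + 2*s*sin(3*s)/27 + 10*s*cos(3*s)/9 - 10*sin(3*s)/27 + 56*cos(3*s)/81 + C

Use integration by parts with u = s**4 - 2*s**3 + s**2 + 2*s + 2, dv = -sin(3*s) ds, so v = cos(3*s)/3.
Apply parts 4 times (tabular method): alternate signs, differentiate u down to 0, integrate dv up.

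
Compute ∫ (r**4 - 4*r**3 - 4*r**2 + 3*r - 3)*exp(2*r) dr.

(r**4 - 6*r**3 + 5*r**2 - 2*r - 2)*exp(2*r)/2 + C

Use integration by parts with u = r**4 - 4*r**3 - 4*r**2 + 3*r - 3, dv = exp(2*r) dr, so v = exp(2*r)/2.
Apply parts 4 times (tabular method): alternate signs, differentiate u down to 0, integrate dv up.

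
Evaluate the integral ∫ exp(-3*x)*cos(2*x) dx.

Let I denote the integral. Integrate by parts with u = cos(2*x), dv = exp(-3*x) dx, so v = -exp(-3*x)/3: I = -exp(-3*x)*cos(2*x)/3 − (2/3)·∫ exp(-3*x)*sin(2*x) dx.
Apply parts again with u = sin(2*x), dv = exp(-3*x) dx: ∫ exp(-3*x)*sin(2*x) dx = -exp(-3*x)*sin(2*x)/3 + (2/3)·I. Substituting back brings back I: I = 2*exp(-3*x)*sin(2*x)/9 - exp(-3*x)*cos(2*x)/3 − (4/9)·I.
Solving for I: (1 + 4/9)·I equals the remaining terms, so I = (9/13)·(2*exp(-3*x)*sin(2*x)/9 - exp(-3*x)*cos(2*x)/3).

2*exp(-3*x)*sin(2*x)/13 - 3*exp(-3*x)*cos(2*x)/13 + C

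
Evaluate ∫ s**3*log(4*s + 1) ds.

Use integration by parts with u = log(4*s + 1), dv = s**3 ds.
Then du = 4/(4*s + 1) ds and v = s**4/4.

s**4*log(4*s + 1)/4 - s**4/16 + s**3/48 - s**2/128 + s/256 - log(4*s + 1)/1024 + C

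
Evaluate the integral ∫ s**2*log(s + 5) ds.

s**3*log(s + 5)/3 - s**3/9 + 5*s**2/6 - 25*s/3 + 125*log(s + 5)/3 + C

Use integration by parts with u = log(s + 5), dv = s**2 ds.
Then du = 1/(s + 5) ds and v = s**3/3.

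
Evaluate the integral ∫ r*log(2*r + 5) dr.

Use integration by parts with u = log(2*r + 5), dv = r dr.
Then du = 2/(2*r + 5) dr and v = r**2/2.

r**2*log(2*r + 5)/2 - r**2/4 + 5*r/4 - 25*log(2*r + 5)/8 + C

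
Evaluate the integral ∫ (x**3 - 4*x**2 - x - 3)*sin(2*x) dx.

-x**3*cos(2*x)/2 + 3*x**2*sin(2*x)/4 + 2*x**2*cos(2*x) - 2*x*sin(2*x) + 5*x*cos(2*x)/4 - 5*sin(2*x)/8 + cos(2*x)/2 + C

Use integration by parts with u = x**3 - 4*x**2 - x - 3, dv = sin(2*x) dx, so v = -cos(2*x)/2.
Apply parts 3 times (tabular method): alternate signs, differentiate u down to 0, integrate dv up.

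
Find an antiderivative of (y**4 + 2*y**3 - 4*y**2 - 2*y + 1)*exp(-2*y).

Use integration by parts with u = y**4 + 2*y**3 - 4*y**2 - 2*y + 1, dv = exp(-2*y) dy, so v = -exp(-2*y)/2.
Apply parts 4 times (tabular method): alternate signs, differentiate u down to 0, integrate dv up.

(-y**4 - 4*y**3 - 2*y**2 - 1)*exp(-2*y)/2 + C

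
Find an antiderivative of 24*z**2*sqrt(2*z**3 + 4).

Let u = 2*z**3 + 4, so du = (6*z**2) dz.
Rewriting, the integral becomes 4·∫ √u du = 4·(2/3)u^(3/2).
Substituting back, u = 2*z**3 + 4.

8*(2*z**3 + 4)**(3/2)/3 + C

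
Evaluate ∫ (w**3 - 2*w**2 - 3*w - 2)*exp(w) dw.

(w**3 - 5*w**2 + 7*w - 9)*exp(w) + C

Use integration by parts with u = w**3 - 2*w**2 - 3*w - 2, dv = exp(w) dw, so v = exp(w).
Apply parts 3 times (tabular method): alternate signs, differentiate u down to 0, integrate dv up.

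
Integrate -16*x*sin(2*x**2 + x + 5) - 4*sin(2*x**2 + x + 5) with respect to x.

4*cos(2*x**2 + x + 5) + C

Let u = 2*x**2 + x + 5, so du = (4*x + 1) dx.
Rewriting, the integral becomes -4·∫ sin(u) du = -4·-cos(u).
Substituting back, u = 2*x**2 + x + 5.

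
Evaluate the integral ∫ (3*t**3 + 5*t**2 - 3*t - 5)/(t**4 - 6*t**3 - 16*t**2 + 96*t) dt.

-5*log(t)/96 + 161*log(t - 6)/24 - 255*log(t - 4)/64 + 21*log(t + 4)/64 + C

Factor the denominator: t*(t - 6)*(t - 4)*(t + 4).
Partial-fraction decomposition: 21/(64*(t + 4)) - 255/(64*(t - 4)) + 161/(24*(t - 6)) - 5/(96*t).
Integrate each term: A/(t−a) contributes A·log|t−a|.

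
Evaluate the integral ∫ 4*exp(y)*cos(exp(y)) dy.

Let u = exp(y), so du = (exp(y)) dy.
Rewriting, the integral becomes 4·∫ cos(u) du = 4·sin(u).
Substituting back, u = exp(y).

4*sin(exp(y)) + C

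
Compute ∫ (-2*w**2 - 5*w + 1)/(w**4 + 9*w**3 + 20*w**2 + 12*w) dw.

Factor the denominator: w*(w + 1)*(w + 2)*(w + 6).
Partial-fraction decomposition: 41/(120*(w + 6)) + 3/(8*(w + 2)) - 4/(5*(w + 1)) + 1/(12*w).
Integrate each term: A/(w−a) contributes A·log|w−a|.

log(w)/12 - 4*log(w + 1)/5 + 3*log(w + 2)/8 + 41*log(w + 6)/120 + C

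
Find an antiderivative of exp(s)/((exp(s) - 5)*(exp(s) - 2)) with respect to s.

log(exp(s) - 5)/3 - log(exp(s) - 2)/3 + C

Let u = e^s, du = e^s ds.
The integral becomes ∫ du/((u-5)(u-2)); decompose into partial fractions.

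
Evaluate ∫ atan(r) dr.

r*atan(r) - log(r**2 + 1)/2 + C

Use integration by parts with u = arctan(r), dv = dr.
Then du = 1/(r**2 + 1) dr.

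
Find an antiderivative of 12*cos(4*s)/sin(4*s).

3*log(sin(4*s)) + C

Let u = sin(4*s), so du = (4*cos(4*s)) ds.
Rewriting, the integral becomes 3·∫ 1/u du = 3·log(u).
Substituting back, u = sin(4*s).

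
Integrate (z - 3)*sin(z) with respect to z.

-z*cos(z) + sin(z) + 3*cos(z) + C

Use integration by parts with u = z - 3, dv = sin(z) dz, so v = -cos(z).
Apply parts 1 times (tabular method): alternate signs, differentiate u down to 0, integrate dv up.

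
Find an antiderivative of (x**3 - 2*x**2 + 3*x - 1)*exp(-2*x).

(-4*x**3 + 2*x**2 - 10*x - 1)*exp(-2*x)/8 + C

Use integration by parts with u = x**3 - 2*x**2 + 3*x - 1, dv = exp(-2*x) dx, so v = -exp(-2*x)/2.
Apply parts 3 times (tabular method): alternate signs, differentiate u down to 0, integrate dv up.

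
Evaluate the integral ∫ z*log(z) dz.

Use integration by parts with u = log(z), dv = z dz.
Then du = 1/z dz and v = z**2/2.

z**2*log(z)/2 - z**2/4 + C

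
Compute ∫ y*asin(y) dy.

Use integration by parts with u = arcsin(y), dv = y dy.
Then du = 1/sqrt(-y**2 + 1) dy.

y**2*asin(y)/2 + y*sqrt(-y**2 + 1)/4 - asin(y)/4 + C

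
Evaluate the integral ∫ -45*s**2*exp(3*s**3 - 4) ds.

Let u = 3*s**3 - 4, so du = (9*s**2) ds.
Rewriting, the integral becomes -5·∫ e^u du = -5·e^u.
Substituting back, u = 3*s**3 - 4.

-5*exp(3*s**3 - 4) + C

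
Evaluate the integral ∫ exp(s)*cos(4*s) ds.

4*exp(s)*sin(4*s)/17 + exp(s)*cos(4*s)/17 + C

Let I denote the integral. Integrate by parts with u = cos(4*s), dv = exp(s) ds, so v = exp(s): I = exp(s)*cos(4*s) + 4·∫ exp(s)*sin(4*s) ds.
Apply parts again with u = sin(4*s), dv = exp(s) ds: ∫ exp(s)*sin(4*s) ds = exp(s)*sin(4*s) − 4·I. Substituting back brings back I: I = 4*exp(s)*sin(4*s) + exp(s)*cos(4*s) − 16·I.
Solving for I: (1 + 16)·I equals the remaining terms, so I = (1/17)·(4*exp(s)*sin(4*s) + exp(s)*cos(4*s)).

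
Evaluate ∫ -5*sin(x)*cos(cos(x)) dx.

5*sin(cos(x)) + C

Let u = cos(x), so du = (-sin(x)) dx.
Rewriting, the integral becomes 5·∫ cos(u) du = 5·sin(u).
Substituting back, u = cos(x).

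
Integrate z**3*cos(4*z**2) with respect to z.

z**2*sin(4*z**2)/8 + cos(4*z**2)/32 + C

Let u = z², du = 2z dz; rewrite as (1/2)∫ u^1·cos(4u) du.
Now integrate by parts 1 time.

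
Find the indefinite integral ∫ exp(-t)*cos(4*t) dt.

Let I denote the integral. Integrate by parts with u = cos(4*t), dv = exp(-t) dt, so v = -exp(-t): I = -exp(-t)*cos(4*t) − 4·∫ exp(-t)*sin(4*t) dt.
Apply parts again with u = sin(4*t), dv = exp(-t) dt: ∫ exp(-t)*sin(4*t) dt = -exp(-t)*sin(4*t) + 4·I. Substituting back brings back I: I = 4*exp(-t)*sin(4*t) - exp(-t)*cos(4*t) − 16·I.
Solving for I: (1 + 16)·I equals the remaining terms, so I = (1/17)·(4*exp(-t)*sin(4*t) - exp(-t)*cos(4*t)).

4*exp(-t)*sin(4*t)/17 - exp(-t)*cos(4*t)/17 + C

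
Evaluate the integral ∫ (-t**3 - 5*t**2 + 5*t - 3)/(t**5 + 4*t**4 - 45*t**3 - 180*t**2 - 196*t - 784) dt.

Factor the denominator: (t - 7)*(t + 4)*(t + 7)*(t**2 + 4).
Partial-fraction decomposition: -(19*t + 104)/(1060*(t**2 + 4)) + 10/(371*(t + 7)) + 13/(220*(t + 4)) - 278/(4081*(t - 7)).
Integrate each term; A/(t−a) gives A·log|t−a|; the (Bt+D)/(t²+p²) term gives a log and an atan.

-278*log(t - 7)/4081 + 13*log(t + 4)/220 + 10*log(t + 7)/371 - 19*log(t**2 + 4)/2120 - 13*atan(t/2)/265 + C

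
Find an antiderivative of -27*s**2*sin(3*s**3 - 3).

Let u = 3*s**3 - 3, so du = (9*s**2) ds.
Rewriting, the integral becomes -3·∫ sin(u) du = -3·-cos(u).
Substituting back, u = 3*s**3 - 3.

3*cos(3*s**3 - 3) + C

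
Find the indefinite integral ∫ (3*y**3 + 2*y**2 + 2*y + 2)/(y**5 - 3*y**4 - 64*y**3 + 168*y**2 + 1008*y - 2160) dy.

637*log(y - 6)/8712 + 19*log(y - 2)/448 + 333*log(y + 5)/847 - 293*log(y + 6)/576 - 367/(264*y - 1584) + C

Factor the denominator: (y - 6)**2*(y - 2)*(y + 5)*(y + 6).
Partial-fraction decomposition: -293/(576*(y + 6)) + 333/(847*(y + 5)) + 19/(448*(y - 2)) + 637/(8712*(y - 6)) + 367/(264*(y - 6)**2).
Integrate each term; A/(y−a) gives A·log|y−a|; A/(y−a)² gives −A/(y−a).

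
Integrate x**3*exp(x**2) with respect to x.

Let u = x², du = 2x dx; rewrite as (1/2)∫ u^1·exp(1u) du.
Now integrate by parts 1 time.

(x**2 - 1)*exp(x**2)/2 + C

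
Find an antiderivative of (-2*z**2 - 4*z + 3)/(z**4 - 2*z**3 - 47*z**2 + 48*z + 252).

-41*log(z - 7)/156 + 3*log(z - 3)/20 + log(z + 2)/60 + 5*log(z + 6)/52 + C

Factor the denominator: (z - 7)*(z - 3)*(z + 2)*(z + 6).
Partial-fraction decomposition: 5/(52*(z + 6)) + 1/(60*(z + 2)) + 3/(20*(z - 3)) - 41/(156*(z - 7)).
Integrate each term: A/(z−a) contributes A·log|z−a|.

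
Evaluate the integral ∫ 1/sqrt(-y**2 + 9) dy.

Substitute y = 3·sin(θ), so dy = 3·cos(θ) dθ and the radical becomes sqrt(-y**2 + 9) = 3·cos(θ) by the Pythagorean identity.
Integrate the resulting trig expression in θ, then back-substitute θ = asin(y/3), sin(θ) = y/3, cos(θ) = sqrt(-y**2 + 9)/3 (absorbing any constant into C).

asin(y/3) + C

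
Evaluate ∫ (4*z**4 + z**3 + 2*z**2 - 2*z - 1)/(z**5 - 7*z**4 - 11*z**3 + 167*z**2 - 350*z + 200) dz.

Factor the denominator: (z - 5)*(z - 4)*(z - 2)*(z - 1)*(z + 5).
Partial-fraction decomposition: 1217/(1890*(z + 5)) - 1/(18*(z - 1)) + 25/(14*(z - 2)) - 1111/(54*(z - 4)) + 111/(5*(z - 5)).
Integrate each term: A/(z−a) contributes A·log|z−a|.

111*log(z - 5)/5 - 1111*log(z - 4)/54 + 25*log(z - 2)/14 - log(z - 1)/18 + 1217*log(z + 5)/1890 + C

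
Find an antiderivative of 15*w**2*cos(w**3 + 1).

5*sin(w**3 + 1) + C

Let u = w**3 + 1, so du = (3*w**2) dw.
Rewriting, the integral becomes 5·∫ cos(u) du = 5·sin(u).
Substituting back, u = w**3 + 1.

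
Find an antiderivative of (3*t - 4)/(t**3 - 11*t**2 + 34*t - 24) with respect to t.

7*log(t - 6)/5 - 4*log(t - 4)/3 - log(t - 1)/15 + C

Factor the denominator: (t - 6)*(t - 4)*(t - 1).
Partial-fraction decomposition: -1/(15*(t - 1)) - 4/(3*(t - 4)) + 7/(5*(t - 6)).
Integrate each term: A/(t−a) contributes A·log|t−a|.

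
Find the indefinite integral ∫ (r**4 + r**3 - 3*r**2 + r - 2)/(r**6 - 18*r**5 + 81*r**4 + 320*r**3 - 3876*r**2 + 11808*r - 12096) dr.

1301*log(r - 7)/234 - 88*log(r - 6)/9 + 3119*log(r - 4)/900 + 41*log(r - 3)/54 - 241*log(r + 6)/35100 - 137/(30*r - 120) + C

Factor the denominator: (r - 7)*(r - 6)*(r - 4)**2*(r - 3)*(r + 6).
Partial-fraction decomposition: -241/(35100*(r + 6)) + 41/(54*(r - 3)) + 3119/(900*(r - 4)) + 137/(30*(r - 4)**2) - 88/(9*(r - 6)) + 1301/(234*(r - 7)).
Integrate each term; A/(r−a) gives A·log|r−a|; A/(r−a)² gives −A/(r−a).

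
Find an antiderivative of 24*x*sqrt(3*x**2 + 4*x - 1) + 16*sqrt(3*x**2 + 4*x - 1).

Let u = 3*x**2 + 4*x - 1, so du = (6*x + 4) dx.
Rewriting, the integral becomes 4·∫ √u du = 4·(2/3)u^(3/2).
Substituting back, u = 3*x**2 + 4*x - 1.

8*(3*x**2 + 4*x - 1)**(3/2)/3 + C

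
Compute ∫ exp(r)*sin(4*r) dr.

exp(r)*sin(4*r)/17 - 4*exp(r)*cos(4*r)/17 + C

Let I denote the integral. Integrate by parts with u = sin(4*r), dv = exp(r) dr, so v = exp(r): I = exp(r)*sin(4*r) − 4·∫ exp(r)*cos(4*r) dr.
Apply parts again with u = cos(4*r), dv = exp(r) dr: ∫ exp(r)*cos(4*r) dr = exp(r)*cos(4*r) + 4·I. Substituting back brings back I: I = exp(r)*sin(4*r) - 4*exp(r)*cos(4*r) − 16·I.
Solving for I: (1 + 16)·I equals the remaining terms, so I = (1/17)·(exp(r)*sin(4*r) - 4*exp(r)*cos(4*r)).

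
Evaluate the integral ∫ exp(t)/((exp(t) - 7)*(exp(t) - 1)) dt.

log(exp(t) - 7)/6 - log(exp(t) - 1)/6 + C

Let u = e^t, du = e^t dt.
The integral becomes ∫ du/((u-1)(u-7)); decompose into partial fractions.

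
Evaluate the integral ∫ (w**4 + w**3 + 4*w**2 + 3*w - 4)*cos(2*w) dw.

w**4*sin(2*w)/2 + w**3*sin(2*w)/2 + w**3*cos(2*w) + w**2*sin(2*w)/2 + 3*w**2*cos(2*w)/4 + 3*w*sin(2*w)/4 + w*cos(2*w)/2 - 9*sin(2*w)/4 + 3*cos(2*w)/8 + C

Use integration by parts with u = w**4 + w**3 + 4*w**2 + 3*w - 4, dv = cos(2*w) dw, so v = sin(2*w)/2.
Apply parts 4 times (tabular method): alternate signs, differentiate u down to 0, integrate dv up.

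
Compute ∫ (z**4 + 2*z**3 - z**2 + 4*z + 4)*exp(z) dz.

(z**4 - 2*z**3 + 5*z**2 - 6*z + 10)*exp(z) + C

Use integration by parts with u = z**4 + 2*z**3 - z**2 + 4*z + 4, dv = exp(z) dz, so v = exp(z).
Apply parts 4 times (tabular method): alternate signs, differentiate u down to 0, integrate dv up.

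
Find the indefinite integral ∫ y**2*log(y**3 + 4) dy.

Let u = y**3 + 4, so du = (3*y**2) dy.
The integral becomes (1/3)·∫ log(u) du; integrate by parts with u′=log(u), dv′=du.

y**3*log(y**3 + 4)/3 - y**3/3 + 4*log(y**3 + 4)/3 + C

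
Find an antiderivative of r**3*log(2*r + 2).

r**4*log(2*r + 2)/4 - r**4/16 + r**3/12 - r**2/8 + r/4 - log(r + 1)/4 + C

Use integration by parts with u = log(2*r + 2), dv = r**3 dr.
Then du = 2/(2*r + 2) dr and v = r**4/4.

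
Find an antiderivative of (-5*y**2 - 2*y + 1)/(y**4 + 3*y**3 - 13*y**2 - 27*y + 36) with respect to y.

Factor the denominator: (y - 3)*(y - 1)*(y + 3)*(y + 4).
Partial-fraction decomposition: 71/(35*(y + 4)) - 19/(12*(y + 3)) + 3/(20*(y - 1)) - 25/(42*(y - 3)).
Integrate each term: A/(y−a) contributes A·log|y−a|.

-25*log(y - 3)/42 + 3*log(y - 1)/20 - 19*log(y + 3)/12 + 71*log(y + 4)/35 + C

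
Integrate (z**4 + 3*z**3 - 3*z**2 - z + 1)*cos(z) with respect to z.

z**4*sin(z) + 3*z**3*sin(z) + 4*z**3*cos(z) - 15*z**2*sin(z) + 9*z**2*cos(z) - 19*z*sin(z) - 30*z*cos(z) + 31*sin(z) - 19*cos(z) + C

Use integration by parts with u = z**4 + 3*z**3 - 3*z**2 - z + 1, dv = cos(z) dz, so v = sin(z).
Apply parts 4 times (tabular method): alternate signs, differentiate u down to 0, integrate dv up.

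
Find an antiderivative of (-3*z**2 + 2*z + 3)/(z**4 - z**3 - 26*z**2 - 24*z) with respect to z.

-log(z)/8 - 31*log(z - 6)/140 - 2*log(z + 1)/21 + 53*log(z + 4)/120 + C

Factor the denominator: z*(z - 6)*(z + 1)*(z + 4).
Partial-fraction decomposition: 53/(120*(z + 4)) - 2/(21*(z + 1)) - 31/(140*(z - 6)) - 1/(8*z).
Integrate each term: A/(z−a) contributes A·log|z−a|.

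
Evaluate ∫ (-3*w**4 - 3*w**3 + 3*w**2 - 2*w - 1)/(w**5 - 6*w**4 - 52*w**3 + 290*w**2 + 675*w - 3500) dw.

Factor the denominator: (w - 7)*(w - 5)*(w - 4)*(w + 5)**2.
Partial-fraction decomposition: -12391/(16200*(w + 5)) + 59/(45*(w + 5)**2) - 307/(81*(w - 4)) + 1093/(100*(w - 5)) - 75/(8*(w - 7)).
Integrate each term; A/(w−a) gives A·log|w−a|; A/(w−a)² gives −A/(w−a).

-75*log(w - 7)/8 + 1093*log(w - 5)/100 - 307*log(w - 4)/81 - 12391*log(w + 5)/16200 - 59/(45*w + 225) + C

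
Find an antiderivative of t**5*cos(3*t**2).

Let u = t², du = 2t dt; rewrite as (1/2)∫ u^2·cos(3u) du.
Now integrate by parts 2 times.

t**4*sin(3*t**2)/6 + t**2*cos(3*t**2)/9 - sin(3*t**2)/27 + C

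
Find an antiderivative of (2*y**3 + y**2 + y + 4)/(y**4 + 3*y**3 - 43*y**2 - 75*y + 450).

71*log(y - 5)/55 - 35*log(y - 3)/72 - 113*log(y + 5)/40 + 398*log(y + 6)/99 + C

Factor the denominator: (y - 5)*(y - 3)*(y + 5)*(y + 6).
Partial-fraction decomposition: 398/(99*(y + 6)) - 113/(40*(y + 5)) - 35/(72*(y - 3)) + 71/(55*(y - 5)).
Integrate each term: A/(y−a) contributes A·log|y−a|.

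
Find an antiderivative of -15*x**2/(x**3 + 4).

Let u = x**3 + 4, so du = (3*x**2) dx.
Rewriting, the integral becomes -5·∫ 1/u du = -5·log(u).
Substituting back, u = x**3 + 4.

-5*log(x**3 + 4) + C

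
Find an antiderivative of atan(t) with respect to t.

t*atan(t) - log(t**2 + 1)/2 + C

Use integration by parts with u = arctan(t), dv = dt.
Then du = 1/(t**2 + 1) dt.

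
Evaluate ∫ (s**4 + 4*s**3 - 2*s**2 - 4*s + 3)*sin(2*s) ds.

Use integration by parts with u = s**4 + 4*s**3 - 2*s**2 - 4*s + 3, dv = sin(2*s) ds, so v = -cos(2*s)/2.
Apply parts 4 times (tabular method): alternate signs, differentiate u down to 0, integrate dv up.

-s**4*cos(2*s)/2 + s**3*sin(2*s) - 2*s**3*cos(2*s) + 3*s**2*sin(2*s) + 5*s**2*cos(2*s)/2 - 5*s*sin(2*s)/2 + 5*s*cos(2*s) - 5*sin(2*s)/2 - 11*cos(2*s)/4 + C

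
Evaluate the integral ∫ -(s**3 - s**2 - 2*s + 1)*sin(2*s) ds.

s**3*cos(2*s)/2 - 3*s**2*sin(2*s)/4 - s**2*cos(2*s)/2 + s*sin(2*s)/2 - 7*s*cos(2*s)/4 + 7*sin(2*s)/8 + 3*cos(2*s)/4 + C

Use integration by parts with u = s**3 - s**2 - 2*s + 1, dv = -sin(2*s) ds, so v = cos(2*s)/2.
Apply parts 3 times (tabular method): alternate signs, differentiate u down to 0, integrate dv up.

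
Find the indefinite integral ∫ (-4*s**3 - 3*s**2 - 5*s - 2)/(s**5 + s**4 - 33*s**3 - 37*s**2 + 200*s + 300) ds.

-43*log(s - 5)/70 + 19*log(s - 3)/50 - 611*log(s + 2)/1575 + 28*log(s + 5)/45 - 4/(15*s + 30) + C

Factor the denominator: (s - 5)*(s - 3)*(s + 2)**2*(s + 5).
Partial-fraction decomposition: 28/(45*(s + 5)) - 611/(1575*(s + 2)) + 4/(15*(s + 2)**2) + 19/(50*(s - 3)) - 43/(70*(s - 5)).
Integrate each term; A/(s−a) gives A·log|s−a|; A/(s−a)² gives −A/(s−a).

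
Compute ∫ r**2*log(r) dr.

Use integration by parts with u = log(r), dv = r**2 dr.
Then du = 1/r dr and v = r**3/3.

r**3*log(r)/3 - r**3/9 + C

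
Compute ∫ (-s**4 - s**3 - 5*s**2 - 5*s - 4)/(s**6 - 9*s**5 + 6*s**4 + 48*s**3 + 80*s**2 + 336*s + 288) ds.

-7963*log(s - 6)/313600 - 4*log(s + 1)/245 + 11*log(s + 2)/256 - log(s**2 + 4)/1600 - 3*atan(s/2)/800 + 863/(1120*s - 6720) + C

Factor the denominator: (s - 6)**2*(s + 1)*(s + 2)*(s**2 + 4).
Partial-fraction decomposition: -(s + 6)/(800*(s**2 + 4)) + 11/(256*(s + 2)) - 4/(245*(s + 1)) - 7963/(313600*(s - 6)) - 863/(1120*(s - 6)**2).
Integrate each term; A/(s−a) gives A·log|s−a|; the (Bs+D)/(s²+p²) term gives a log and an atan.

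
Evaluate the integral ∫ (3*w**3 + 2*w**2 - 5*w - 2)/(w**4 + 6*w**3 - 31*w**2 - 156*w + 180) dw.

199*log(w - 5)/242 + log(w - 1)/98 + 12851*log(w + 6)/5929 + 548/(77*w + 462) + C

Factor the denominator: (w - 5)*(w - 1)*(w + 6)**2.
Partial-fraction decomposition: 12851/(5929*(w + 6)) - 548/(77*(w + 6)**2) + 1/(98*(w - 1)) + 199/(242*(w - 5)).
Integrate each term; A/(w−a) gives A·log|w−a|; A/(w−a)² gives −A/(w−a).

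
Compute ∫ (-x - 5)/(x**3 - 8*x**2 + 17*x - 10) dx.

Factor the denominator: (x - 5)*(x - 2)*(x - 1).
Partial-fraction decomposition: -3/(2*(x - 1)) + 7/(3*(x - 2)) - 5/(6*(x - 5)).
Integrate each term: A/(x−a) contributes A·log|x−a|.

-5*log(x - 5)/6 + 7*log(x - 2)/3 - 3*log(x - 1)/2 + C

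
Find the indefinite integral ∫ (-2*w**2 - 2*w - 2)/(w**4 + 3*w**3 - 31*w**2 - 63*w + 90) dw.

-31*log(w - 5)/176 + 3*log(w - 1)/56 - 7*log(w + 3)/48 + 62*log(w + 6)/231 + C

Factor the denominator: (w - 5)*(w - 1)*(w + 3)*(w + 6).
Partial-fraction decomposition: 62/(231*(w + 6)) - 7/(48*(w + 3)) + 3/(56*(w - 1)) - 31/(176*(w - 5)).
Integrate each term: A/(w−a) contributes A·log|w−a|.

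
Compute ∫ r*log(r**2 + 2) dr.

r**2*log(r**2 + 2)/2 - r**2/2 + log(r**2 + 2) + C

Let u = r**2 + 2, so du = (2*r) dr.
The integral becomes (1/2)·∫ log(u) du; integrate by parts with u′=log(u), dv′=du.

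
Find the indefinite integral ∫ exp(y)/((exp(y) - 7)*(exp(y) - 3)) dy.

Let u = e^y, du = e^y dy.
The integral becomes ∫ du/((u-3)(u-7)); decompose into partial fractions.

log(exp(y) - 7)/4 - log(exp(y) - 3)/4 + C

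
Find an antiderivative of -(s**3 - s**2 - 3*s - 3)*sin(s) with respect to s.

s**3*cos(s) - 3*s**2*sin(s) - s**2*cos(s) + 2*s*sin(s) - 9*s*cos(s) + 9*sin(s) - cos(s) + C

Use integration by parts with u = s**3 - s**2 - 3*s - 3, dv = -sin(s) ds, so v = cos(s).
Apply parts 3 times (tabular method): alternate signs, differentiate u down to 0, integrate dv up.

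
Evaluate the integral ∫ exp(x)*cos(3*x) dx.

Let I denote the integral. Integrate by parts with u = cos(3*x), dv = exp(x) dx, so v = exp(x): I = exp(x)*cos(3*x) + 3·∫ exp(x)*sin(3*x) dx.
Apply parts again with u = sin(3*x), dv = exp(x) dx: ∫ exp(x)*sin(3*x) dx = exp(x)*sin(3*x) − 3·I. Substituting back brings back I: I = 3*exp(x)*sin(3*x) + exp(x)*cos(3*x) − 9·I.
Solving for I: (1 + 9)·I equals the remaining terms, so I = (1/10)·(3*exp(x)*sin(3*x) + exp(x)*cos(3*x)).

3*exp(x)*sin(3*x)/10 + exp(x)*cos(3*x)/10 + C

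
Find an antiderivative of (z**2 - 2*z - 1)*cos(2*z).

z**2*sin(2*z)/2 - z*sin(2*z) + z*cos(2*z)/2 - 3*sin(2*z)/4 - cos(2*z)/2 + C

Use integration by parts with u = z**2 - 2*z - 1, dv = cos(2*z) dz, so v = sin(2*z)/2.
Apply parts 2 times (tabular method): alternate signs, differentiate u down to 0, integrate dv up.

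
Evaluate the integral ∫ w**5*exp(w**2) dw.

Let u = w², du = 2w dw; rewrite as (1/2)∫ u^2·exp(1u) du.
Now integrate by parts 2 times.

(w**4 - 2*w**2 + 2)*exp(w**2)/2 + C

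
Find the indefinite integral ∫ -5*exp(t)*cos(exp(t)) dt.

Let u = exp(t), so du = (exp(t)) dt.
Rewriting, the integral becomes -5·∫ cos(u) du = -5·sin(u).
Substituting back, u = exp(t).

-5*sin(exp(t)) + C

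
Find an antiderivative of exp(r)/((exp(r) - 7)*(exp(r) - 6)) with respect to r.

log(exp(r) - 7) - log(exp(r) - 6) + C

Let u = e^r, du = e^r dr.
The integral becomes ∫ du/((u-6)(u-7)); decompose into partial fractions.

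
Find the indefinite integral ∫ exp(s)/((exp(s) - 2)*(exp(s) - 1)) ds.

Let u = e^s, du = e^s ds.
The integral becomes ∫ du/((u-1)(u-2)); decompose into partial fractions.

log(exp(s) - 2) - log(exp(s) - 1) + C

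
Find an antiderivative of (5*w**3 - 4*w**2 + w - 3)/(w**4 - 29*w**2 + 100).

527*log(w - 5)/210 - 23*log(w - 2)/84 - 61*log(w + 2)/84 + 733*log(w + 5)/210 + C

Factor the denominator: (w - 5)*(w - 2)*(w + 2)*(w + 5).
Partial-fraction decomposition: 733/(210*(w + 5)) - 61/(84*(w + 2)) - 23/(84*(w - 2)) + 527/(210*(w - 5)).
Integrate each term: A/(w−a) contributes A·log|w−a|.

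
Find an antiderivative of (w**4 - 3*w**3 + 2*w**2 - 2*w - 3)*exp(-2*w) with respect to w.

Use integration by parts with u = w**4 - 3*w**3 + 2*w**2 - 2*w - 3, dv = exp(-2*w) dw, so v = -exp(-2*w)/2.
Apply parts 4 times (tabular method): alternate signs, differentiate u down to 0, integrate dv up.

(-4*w**4 + 4*w**3 - 2*w**2 + 6*w + 15)*exp(-2*w)/8 + C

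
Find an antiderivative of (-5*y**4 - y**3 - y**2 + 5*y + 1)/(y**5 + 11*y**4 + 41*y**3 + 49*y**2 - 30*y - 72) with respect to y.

-log(y - 1)/240 + 85*log(y + 2)/6 + 1695*log(y + 3)/16 - 1251*log(y + 4)/10 + 401/(4*y + 12) + C

Factor the denominator: (y - 1)*(y + 2)*(y + 3)**2*(y + 4).
Partial-fraction decomposition: -1251/(10*(y + 4)) + 1695/(16*(y + 3)) - 401/(4*(y + 3)**2) + 85/(6*(y + 2)) - 1/(240*(y - 1)).
Integrate each term; A/(y−a) gives A·log|y−a|; A/(y−a)² gives −A/(y−a).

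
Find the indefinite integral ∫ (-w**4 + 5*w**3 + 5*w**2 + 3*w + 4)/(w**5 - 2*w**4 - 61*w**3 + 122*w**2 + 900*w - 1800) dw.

Factor the denominator: (w - 6)*(w - 5)*(w - 2)*(w + 5)*(w + 6).
Partial-fraction decomposition: -1105/(528*(w + 6)) + 568/(385*(w + 5)) + 9/(112*(w - 2)) - 24/(55*(w - 5)) - 7/(264*(w - 6)).
Integrate each term: A/(w−a) contributes A·log|w−a|.

-7*log(w - 6)/264 - 24*log(w - 5)/55 + 9*log(w - 2)/112 + 568*log(w + 5)/385 - 1105*log(w + 6)/528 + C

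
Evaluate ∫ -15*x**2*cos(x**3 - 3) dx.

-5*sin(x**3 - 3) + C

Let u = x**3 - 3, so du = (3*x**2) dx.
Rewriting, the integral becomes -5·∫ cos(u) du = -5·sin(u).
Substituting back, u = x**3 - 3.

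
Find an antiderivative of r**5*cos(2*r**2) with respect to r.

Let u = r², du = 2r dr; rewrite as (1/2)∫ u^2·cos(2u) du.
Now integrate by parts 2 times.

r**4*sin(2*r**2)/4 + r**2*cos(2*r**2)/4 - sin(2*r**2)/8 + C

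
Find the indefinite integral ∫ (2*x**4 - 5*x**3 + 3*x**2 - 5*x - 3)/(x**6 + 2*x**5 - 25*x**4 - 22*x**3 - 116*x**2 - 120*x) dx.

Factor the denominator: x*(x - 5)*(x + 1)*(x + 6)*(x**2 + 4).
Partial-fraction decomposition: (1313*x - 18)/(11600*(x**2 + 4)) - 1269/(4400*(x + 6)) + 2/(25*(x + 1)) + 112/(1595*(x - 5)) + 1/(40*x).
Integrate each term; A/(x−a) gives A·log|x−a|; the (Bx+D)/(x²+p²) term gives a log and an atan.

log(x)/40 + 112*log(x - 5)/1595 + 2*log(x + 1)/25 - 1269*log(x + 6)/4400 + 1313*log(x**2 + 4)/23200 - 9*atan(x/2)/11600 + C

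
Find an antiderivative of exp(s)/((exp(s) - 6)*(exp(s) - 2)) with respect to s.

log(exp(s) - 6)/4 - log(exp(s) - 2)/4 + C

Let u = e^s, du = e^s ds.
The integral becomes ∫ du/((u-2)(u-6)); decompose into partial fractions.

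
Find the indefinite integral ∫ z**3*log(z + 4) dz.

z**4*log(z + 4)/4 - z**4/16 + z**3/3 - 2*z**2 + 16*z - 64*log(z + 4) + C

Use integration by parts with u = log(z + 4), dv = z**3 dz.
Then du = 1/(z + 4) dz and v = z**4/4.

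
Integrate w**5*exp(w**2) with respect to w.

Let u = w², du = 2w dw; rewrite as (1/2)∫ u^2·exp(1u) du.
Now integrate by parts 2 times.

(w**4 - 2*w**2 + 2)*exp(w**2)/2 + C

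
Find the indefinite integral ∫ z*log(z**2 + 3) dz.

z**2*log(z**2 + 3)/2 - z**2/2 + 3*log(z**2 + 3)/2 + C

Let u = z**2 + 3, so du = (2*z) dz.
The integral becomes (1/2)·∫ log(u) du; integrate by parts with u′=log(u), dv′=du.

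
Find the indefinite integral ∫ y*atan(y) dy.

y**2*atan(y)/2 - y/2 + atan(y)/2 + C

Use integration by parts with u = arctan(y), dv = y dy.
Then du = 1/(y**2 + 1) dy.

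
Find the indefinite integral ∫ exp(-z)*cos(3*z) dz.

3*exp(-z)*sin(3*z)/10 - exp(-z)*cos(3*z)/10 + C

Let I denote the integral. Integrate by parts with u = cos(3*z), dv = exp(-z) dz, so v = -exp(-z): I = -exp(-z)*cos(3*z) − 3·∫ exp(-z)*sin(3*z) dz.
Apply parts again with u = sin(3*z), dv = exp(-z) dz: ∫ exp(-z)*sin(3*z) dz = -exp(-z)*sin(3*z) + 3·I. Substituting back brings back I: I = 3*exp(-z)*sin(3*z) - exp(-z)*cos(3*z) − 9·I.
Solving for I: (1 + 9)·I equals the remaining terms, so I = (1/10)·(3*exp(-z)*sin(3*z) - exp(-z)*cos(3*z)).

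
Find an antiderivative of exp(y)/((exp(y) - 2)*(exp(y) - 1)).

log(exp(y) - 2) - log(exp(y) - 1) + C

Let u = e^y, du = e^y dy.
The integral becomes ∫ du/((u-1)(u-2)); decompose into partial fractions.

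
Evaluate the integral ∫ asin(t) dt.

Use integration by parts with u = arcsin(t), dv = dt.
Then du = 1/sqrt(-t**2 + 1) dt.

t*asin(t) + sqrt(-t**2 + 1) + C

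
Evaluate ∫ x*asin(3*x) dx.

x**2*asin(3*x)/2 + x*sqrt(-9*x**2 + 1)/12 - asin(3*x)/36 + C

Use integration by parts with u = arcsin(3*x), dv = x dx.
Then du = 3/sqrt(-9*x**2 + 1) dx.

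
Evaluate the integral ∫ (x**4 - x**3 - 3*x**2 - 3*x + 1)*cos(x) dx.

Use integration by parts with u = x**4 - x**3 - 3*x**2 - 3*x + 1, dv = cos(x) dx, so v = sin(x).
Apply parts 4 times (tabular method): alternate signs, differentiate u down to 0, integrate dv up.

x**4*sin(x) - x**3*sin(x) + 4*x**3*cos(x) - 15*x**2*sin(x) - 3*x**2*cos(x) + 3*x*sin(x) - 30*x*cos(x) + 31*sin(x) + 3*cos(x) + C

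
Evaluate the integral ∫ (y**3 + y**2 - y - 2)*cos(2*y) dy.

Use integration by parts with u = y**3 + y**2 - y - 2, dv = cos(2*y) dy, so v = sin(2*y)/2.
Apply parts 3 times (tabular method): alternate signs, differentiate u down to 0, integrate dv up.

y**3*sin(2*y)/2 + y**2*sin(2*y)/2 + 3*y**2*cos(2*y)/4 - 5*y*sin(2*y)/4 + y*cos(2*y)/2 - 5*sin(2*y)/4 - 5*cos(2*y)/8 + C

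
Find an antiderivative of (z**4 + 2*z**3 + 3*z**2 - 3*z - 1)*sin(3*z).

Use integration by parts with u = z**4 + 2*z**3 + 3*z**2 - 3*z - 1, dv = sin(3*z) dz, so v = -cos(3*z)/3.
Apply parts 4 times (tabular method): alternate signs, differentiate u down to 0, integrate dv up.

-z**4*cos(3*z)/3 + 4*z**3*sin(3*z)/9 - 2*z**3*cos(3*z)/3 + 2*z**2*sin(3*z)/3 - 5*z**2*cos(3*z)/9 + 10*z*sin(3*z)/27 + 13*z*cos(3*z)/9 - 13*sin(3*z)/27 + 37*cos(3*z)/81 + C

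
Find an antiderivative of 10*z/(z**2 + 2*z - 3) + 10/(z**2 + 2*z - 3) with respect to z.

Let u = z**2 + 2*z - 3, so du = (2*z + 2) dz.
Rewriting, the integral becomes 5·∫ 1/u du = 5·log(u).
Substituting back, u = z**2 + 2*z - 3.

5*log(z**2 + 2*z - 3) + C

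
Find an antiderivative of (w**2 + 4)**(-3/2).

w/(4*sqrt(w**2 + 4)) + C

Substitute w = 2·tan(θ), so dw = 2·sec(θ)^2 dθ and the radical becomes sqrt(w**2 + 4) = 2·sec(θ) by the Pythagorean identity.
Integrate the resulting trig expression in θ, then back-substitute tan(θ) = w/2, sec(θ) = sqrt(w**2 + 4)/2 (absorbing any constant into C).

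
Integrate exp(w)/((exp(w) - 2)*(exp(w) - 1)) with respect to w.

Let u = e^w, du = e^w dw.
The integral becomes ∫ du/((u-2)(u-1)); decompose into partial fractions.

log(exp(w) - 2) - log(exp(w) - 1) + C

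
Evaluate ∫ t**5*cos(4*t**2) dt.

t**4*sin(4*t**2)/8 + t**2*cos(4*t**2)/16 - sin(4*t**2)/64 + C

Let u = t², du = 2t dt; rewrite as (1/2)∫ u^2·cos(4u) du.
Now integrate by parts 2 times.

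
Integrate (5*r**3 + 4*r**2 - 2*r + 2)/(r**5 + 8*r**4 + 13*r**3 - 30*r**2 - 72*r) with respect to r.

Factor the denominator: r*(r - 2)*(r + 3)**2*(r + 4).
Partial-fraction decomposition: -41/(4*(r + 4)) + 2272/(225*(r + 3)) - 91/(15*(r + 3)**2) + 9/(50*(r - 2)) - 1/(36*r).
Integrate each term; A/(r−a) gives A·log|r−a|; A/(r−a)² gives −A/(r−a).

-log(r)/36 + 9*log(r - 2)/50 + 2272*log(r + 3)/225 - 41*log(r + 4)/4 + 91/(15*r + 45) + C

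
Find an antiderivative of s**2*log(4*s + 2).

Use integration by parts with u = log(4*s + 2), dv = s**2 ds.
Then du = 4/(4*s + 2) ds and v = s**3/3.

s**3*log(4*s + 2)/3 - s**3/9 + s**2/12 - s/12 + log(2*s + 1)/24 + C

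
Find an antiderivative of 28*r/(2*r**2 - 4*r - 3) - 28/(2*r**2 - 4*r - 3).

Let u = 2*r**2 - 4*r - 3, so du = (4*r - 4) dr.
Rewriting, the integral becomes 7·∫ 1/u du = 7·log(u).
Substituting back, u = 2*r**2 - 4*r - 3.

7*log(2*r**2 - 4*r - 3) + C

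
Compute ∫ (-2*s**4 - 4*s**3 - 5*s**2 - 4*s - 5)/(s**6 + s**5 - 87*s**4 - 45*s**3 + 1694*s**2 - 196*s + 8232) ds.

-1613*log(s - 7)/2597 + 733*log(s - 6)/1352 + 1725526*log(s + 7)/23261329 + 107*log(s**2 + 4)/44944 - 83*atan(s/2)/22472 + 1826/(4823*s + 33761) + C

Factor the denominator: (s - 7)*(s - 6)*(s + 7)**2*(s**2 + 4).
Partial-fraction decomposition: (107*s - 166)/(22472*(s**2 + 4)) + 1725526/(23261329*(s + 7)) - 1826/(4823*(s + 7)**2) + 733/(1352*(s - 6)) - 1613/(2597*(s - 7)).
Integrate each term; A/(s−a) gives A·log|s−a|; the (Bs+D)/(s²+p²) term gives a log and an atan.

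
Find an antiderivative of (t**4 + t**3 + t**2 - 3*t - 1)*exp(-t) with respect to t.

(-t**4 - 5*t**3 - 16*t**2 - 29*t - 28)*exp(-t) + C

Use integration by parts with u = t**4 + t**3 + t**2 - 3*t - 1, dv = exp(-t) dt, so v = -exp(-t).
Apply parts 4 times (tabular method): alternate signs, differentiate u down to 0, integrate dv up.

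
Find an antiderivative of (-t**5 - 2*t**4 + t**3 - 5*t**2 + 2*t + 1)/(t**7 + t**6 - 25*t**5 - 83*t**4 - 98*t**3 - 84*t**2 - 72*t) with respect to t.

Factor the denominator: t*(t - 6)*(t + 2)**2*(t + 3)*(t**2 + 1).
Partial-fraction decomposition: 2*(9*t + 17)/(925*(t**2 + 1)) + 2/(135*(t + 3)) + 193/(3200*(t + 2)) - 31/(80*(t + 2)**2) - 10319/(127872*(t - 6)) - 1/(72*t).
Integrate each term; A/(t−a) gives A·log|t−a|; the (Bt+D)/(t²+p²) term gives a log and an atan.

-log(t)/72 - 10319*log(t - 6)/127872 + 193*log(t + 2)/3200 + 2*log(t + 3)/135 + 9*log(t**2 + 1)/925 + 34*atan(t)/925 + 31/(80*t + 160) + C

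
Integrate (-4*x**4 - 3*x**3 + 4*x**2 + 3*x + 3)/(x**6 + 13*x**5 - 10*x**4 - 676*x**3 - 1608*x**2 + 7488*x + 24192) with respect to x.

Factor the denominator: (x - 6)*(x - 4)*(x + 4)*(x + 6)**2*(x + 7).
Partial-fraction decomposition: 2799/(143*(x + 7)) - 89651/(4800*(x + 6)) + 1469/(80*(x + 6)**2) - 259/(320*(x + 4)) + 1137/(17600*(x - 4)) - 1889/(12480*(x - 6)).
Integrate each term; A/(x−a) gives A·log|x−a|; A/(x−a)² gives −A/(x−a).

-1889*log(x - 6)/12480 + 1137*log(x - 4)/17600 - 259*log(x + 4)/320 - 89651*log(x + 6)/4800 + 2799*log(x + 7)/143 - 1469/(80*x + 480) + C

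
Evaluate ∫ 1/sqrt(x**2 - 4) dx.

Substitute x = 2·sec(θ), so dx = 2·sec(θ)*tan(θ) dθ and the radical becomes sqrt(x**2 - 4) = 2·tan(θ) by the Pythagorean identity.
Integrate the resulting trig expression in θ, then back-substitute sec(θ) = x/2, tan(θ) = sqrt(x**2 - 4)/2 (absorbing any constant into C).

log(x + sqrt(x**2 - 4)) + C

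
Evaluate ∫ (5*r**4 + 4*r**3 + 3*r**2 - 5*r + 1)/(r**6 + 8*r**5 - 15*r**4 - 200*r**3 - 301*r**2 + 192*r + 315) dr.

Factor the denominator: (r - 5)*(r - 1)*(r + 1)*(r + 3)**2*(r + 7).
Partial-fraction decomposition: -169/(144*(r + 7)) + 485/(512*(r + 3)) - 85/(64*(r + 3)**2) + 5/(144*(r + 1)) - 1/(128*(r - 1)) + 919/(4608*(r - 5)).
Integrate each term; A/(r−a) gives A·log|r−a|; A/(r−a)² gives −A/(r−a).

919*log(r - 5)/4608 - log(r - 1)/128 + 5*log(r + 1)/144 + 485*log(r + 3)/512 - 169*log(r + 7)/144 + 85/(64*r + 192) + C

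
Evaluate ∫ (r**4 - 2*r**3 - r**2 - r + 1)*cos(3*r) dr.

r**4*sin(3*r)/3 - 2*r**3*sin(3*r)/3 + 4*r**3*cos(3*r)/9 - 7*r**2*sin(3*r)/9 - 2*r**2*cos(3*r)/3 + r*sin(3*r)/9 - 14*r*cos(3*r)/27 + 41*sin(3*r)/81 + cos(3*r)/27 + C

Use integration by parts with u = r**4 - 2*r**3 - r**2 - r + 1, dv = cos(3*r) dr, so v = sin(3*r)/3.
Apply parts 4 times (tabular method): alternate signs, differentiate u down to 0, integrate dv up.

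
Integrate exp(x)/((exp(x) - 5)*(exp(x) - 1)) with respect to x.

Let u = e^x, du = e^x dx.
The integral becomes ∫ du/((u-1)(u-5)); decompose into partial fractions.

log(exp(x) - 5)/4 - log(exp(x) - 1)/4 + C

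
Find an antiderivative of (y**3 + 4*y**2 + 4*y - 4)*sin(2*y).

Use integration by parts with u = y**3 + 4*y**2 + 4*y - 4, dv = sin(2*y) dy, so v = -cos(2*y)/2.
Apply parts 3 times (tabular method): alternate signs, differentiate u down to 0, integrate dv up.

-y**3*cos(2*y)/2 + 3*y**2*sin(2*y)/4 - 2*y**2*cos(2*y) + 2*y*sin(2*y) - 5*y*cos(2*y)/4 + 5*sin(2*y)/8 + 3*cos(2*y) + C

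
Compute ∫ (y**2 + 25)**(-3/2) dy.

y/(25*sqrt(y**2 + 25)) + C

Substitute y = 5·tan(θ), so dy = 5·sec(θ)^2 dθ and the radical becomes sqrt(y**2 + 25) = 5·sec(θ) by the Pythagorean identity.
Integrate the resulting trig expression in θ, then back-substitute tan(θ) = y/5, sec(θ) = sqrt(y**2 + 25)/5 (absorbing any constant into C).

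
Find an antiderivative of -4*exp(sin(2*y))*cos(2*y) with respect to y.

-2*exp(sin(2*y)) + C

Let u = sin(2*y), so du = (2*cos(2*y)) dy.
Rewriting, the integral becomes -2·∫ e^u du = -2·e^u.
Substituting back, u = sin(2*y).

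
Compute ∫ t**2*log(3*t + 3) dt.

Use integration by parts with u = log(3*t + 3), dv = t**2 dt.
Then du = 3/(3*t + 3) dt and v = t**3/3.

t**3*log(3*t + 3)/3 - t**3/9 + t**2/6 - t/3 + log(t + 1)/3 + C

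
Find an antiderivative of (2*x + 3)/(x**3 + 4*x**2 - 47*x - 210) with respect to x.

Factor the denominator: (x - 7)*(x + 5)*(x + 6).
Partial-fraction decomposition: -9/(13*(x + 6)) + 7/(12*(x + 5)) + 17/(156*(x - 7)).
Integrate each term: A/(x−a) contributes A·log|x−a|.

17*log(x - 7)/156 + 7*log(x + 5)/12 - 9*log(x + 6)/13 + C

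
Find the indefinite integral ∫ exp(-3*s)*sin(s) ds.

Let I denote the integral. Integrate by parts with u = sin(s), dv = exp(-3*s) ds, so v = -exp(-3*s)/3: I = -exp(-3*s)*sin(s)/3 + (1/3)·∫ exp(-3*s)*cos(s) ds.
Apply parts again with u = cos(s), dv = exp(-3*s) ds: ∫ exp(-3*s)*cos(s) ds = -exp(-3*s)*cos(s)/3 − (1/3)·I. Substituting back brings back I: I = -exp(-3*s)*sin(s)/3 - exp(-3*s)*cos(s)/9 − (1/9)·I.
Solving for I: (1 + 1/9)·I equals the remaining terms, so I = (9/10)·(-exp(-3*s)*sin(s)/3 - exp(-3*s)*cos(s)/9).

-3*exp(-3*s)*sin(s)/10 - exp(-3*s)*cos(s)/10 + C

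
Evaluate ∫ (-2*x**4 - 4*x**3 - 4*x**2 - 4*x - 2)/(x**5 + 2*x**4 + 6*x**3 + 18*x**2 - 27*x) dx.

Factor the denominator: x*(x - 1)*(x + 3)*(x**2 + 9).
Partial-fraction decomposition: -16*(11*x + 6)/(135*(x**2 + 9)) - 10/(27*(x + 3)) - 2/(5*(x - 1)) + 2/(27*x).
Integrate each term; A/(x−a) gives A·log|x−a|; the (Bx+D)/(x²+p²) term gives a log and an atan.

2*log(x)/27 - 2*log(x - 1)/5 - 10*log(x + 3)/27 - 88*log(x**2 + 9)/135 - 32*atan(x/3)/135 + C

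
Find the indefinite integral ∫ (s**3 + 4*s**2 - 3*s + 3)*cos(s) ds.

s**3*sin(s) + 4*s**2*sin(s) + 3*s**2*cos(s) - 9*s*sin(s) + 8*s*cos(s) - 5*sin(s) - 9*cos(s) + C

Use integration by parts with u = s**3 + 4*s**2 - 3*s + 3, dv = cos(s) ds, so v = sin(s).
Apply parts 3 times (tabular method): alternate signs, differentiate u down to 0, integrate dv up.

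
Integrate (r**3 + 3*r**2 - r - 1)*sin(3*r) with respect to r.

-r**3*cos(3*r)/3 + r**2*sin(3*r)/3 - r**2*cos(3*r) + 2*r*sin(3*r)/3 + 5*r*cos(3*r)/9 - 5*sin(3*r)/27 + 5*cos(3*r)/9 + C

Use integration by parts with u = r**3 + 3*r**2 - r - 1, dv = sin(3*r) dr, so v = -cos(3*r)/3.
Apply parts 3 times (tabular method): alternate signs, differentiate u down to 0, integrate dv up.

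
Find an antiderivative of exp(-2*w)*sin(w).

Let I denote the integral. Integrate by parts with u = sin(w), dv = exp(-2*w) dw, so v = -exp(-2*w)/2: I = -exp(-2*w)*sin(w)/2 + (1/2)·∫ exp(-2*w)*cos(w) dw.
Apply parts again with u = cos(w), dv = exp(-2*w) dw: ∫ exp(-2*w)*cos(w) dw = -exp(-2*w)*cos(w)/2 − (1/2)·I. Substituting back brings back I: I = -exp(-2*w)*sin(w)/2 - exp(-2*w)*cos(w)/4 − (1/4)·I.
Solving for I: (1 + 1/4)·I equals the remaining terms, so I = (4/5)·(-exp(-2*w)*sin(w)/2 - exp(-2*w)*cos(w)/4).

-2*exp(-2*w)*sin(w)/5 - exp(-2*w)*cos(w)/5 + C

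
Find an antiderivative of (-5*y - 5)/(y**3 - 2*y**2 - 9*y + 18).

-10*log(y - 3)/3 + 3*log(y - 2) + log(y + 3)/3 + C

Factor the denominator: (y - 3)*(y - 2)*(y + 3).
Partial-fraction decomposition: 1/(3*(y + 3)) + 3/(y - 2) - 10/(3*(y - 3)).
Integrate each term: A/(y−a) contributes A·log|y−a|.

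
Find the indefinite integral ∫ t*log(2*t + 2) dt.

Use integration by parts with u = log(2*t + 2), dv = t dt.
Then du = 2/(2*t + 2) dt and v = t**2/2.

t**2*log(2*t + 2)/2 - t**2/4 + t/2 - log(t + 1)/2 + C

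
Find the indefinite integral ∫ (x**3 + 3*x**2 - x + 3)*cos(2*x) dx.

x**3*sin(2*x)/2 + 3*x**2*sin(2*x)/2 + 3*x**2*cos(2*x)/4 - 5*x*sin(2*x)/4 + 3*x*cos(2*x)/2 + 3*sin(2*x)/4 - 5*cos(2*x)/8 + C

Use integration by parts with u = x**3 + 3*x**2 - x + 3, dv = cos(2*x) dx, so v = sin(2*x)/2.
Apply parts 3 times (tabular method): alternate signs, differentiate u down to 0, integrate dv up.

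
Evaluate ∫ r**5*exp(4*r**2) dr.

(8*r**4 - 4*r**2 + 1)*exp(4*r**2)/64 + C

Let u = r², du = 2r dr; rewrite as (1/2)∫ u^2·exp(4u) du.
Now integrate by parts 2 times.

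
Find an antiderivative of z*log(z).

Use integration by parts with u = log(z), dv = z dz.
Then du = 1/z dz and v = z**2/2.

z**2*log(z)/2 - z**2/4 + C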